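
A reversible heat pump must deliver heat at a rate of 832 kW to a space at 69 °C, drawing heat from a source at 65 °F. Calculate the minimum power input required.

T_H = 69 °C → 69 + 273.15 = 342.15 K.
T_C = 65 °F → (65 − 32) × 5/9 = 18.33 °C = 291.48 K.
Reversible heating COP: COP_HP = T_H/(T_H − T_C) = 342.15/50.67 = 6.7530.
W = Q_H/COP_HP = 832/6.7530 = 123.2 kW.

Ẇ_in ≈ 123.2 kW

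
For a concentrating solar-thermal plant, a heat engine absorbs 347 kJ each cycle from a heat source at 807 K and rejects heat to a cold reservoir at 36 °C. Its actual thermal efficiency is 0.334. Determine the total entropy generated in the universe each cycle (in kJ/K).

T_C = 36 °C → 36 + 273.15 = 309.15 K.
W = η·Q_H = 0.334 × 347 = 115.9 kJ, so Q_C = Q_H − W = 231.1 kJ.
The hot reservoir loses entropy Q_H/T_H = 347/807.00 = 0.4300 kJ/K; the cold reservoir gains Q_C/T_C = 231.1/309.15 = 0.7475 kJ/K.
ΔS_univ = −Q_H/T_H + Q_C/T_C = 0.3176 kJ/K (> 0, since η = 0.334 < η_Carnot = 0.617).

ΔS_univ ≈ 0.3176 kJ/K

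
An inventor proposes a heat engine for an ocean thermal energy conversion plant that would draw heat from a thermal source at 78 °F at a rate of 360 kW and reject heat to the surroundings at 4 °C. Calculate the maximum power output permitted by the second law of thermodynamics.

T_H = 78 °F → (78 − 32) × 5/9 = 25.56 °C = 298.71 K.
T_C = 4 °C → 4 + 273.15 = 277.15 K.
The upper bound on efficiency is η_max = 1 − T_C/T_H = 1 − 277.15/298.71 = 0.0722.
W_max = η_max · Q_H = 0.0722 × 360 = 25.98 kW.

Ẇ_max ≈ 25.98 kW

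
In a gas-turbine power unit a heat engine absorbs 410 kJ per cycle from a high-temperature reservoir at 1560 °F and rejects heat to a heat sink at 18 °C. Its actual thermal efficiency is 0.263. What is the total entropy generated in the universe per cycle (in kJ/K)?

ΔS_univ ≈ 0.672 kJ/K

T_H = 1560 °F → (1560 − 32) × 5/9 = 848.89 °C = 1122.04 K.
T_C = 18 °C → 18 + 273.15 = 291.15 K.
W = η·Q_H = 0.263 × 410 = 107.8 kJ, so Q_C = Q_H − W = 302.2 kJ.
Entropy balance on the reservoirs: −Q_H/T_H = -0.3654 kJ/K, +Q_C/T_C = 1.038 kJ/K.
ΔS_univ = −Q_H/T_H + Q_C/T_C = 0.672 kJ/K (> 0, since η = 0.263 < η_Carnot = 0.741).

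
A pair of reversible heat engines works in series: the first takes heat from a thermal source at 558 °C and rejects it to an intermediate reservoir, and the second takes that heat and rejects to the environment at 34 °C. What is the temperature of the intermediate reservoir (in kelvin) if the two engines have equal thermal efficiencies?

T_m ≈ 505.3 K

T_H = 558 °C → 558 + 273.15 = 831.15 K.
T_C = 34 °C → 34 + 273.15 = 307.15 K.
Equal efficiencies require 1 − T_m/T_H = 1 − T_C/T_m, i.e. T_m/T_H = T_C/T_m, so T_m = √(T_H·T_C) = √(831.15 × 307.15) = 505.3 K.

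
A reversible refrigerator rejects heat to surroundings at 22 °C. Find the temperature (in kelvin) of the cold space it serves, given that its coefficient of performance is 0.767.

T_C ≈ 128 K

T_H = 22 °C → 22 + 273.15 = 295.15 K.
COP_R = T_C/(T_H − T_C) ⇒ T_C = T_H·COP_R/(1 + COP_R) = 295.15 × 0.767/(1 + 0.767) = 128 K.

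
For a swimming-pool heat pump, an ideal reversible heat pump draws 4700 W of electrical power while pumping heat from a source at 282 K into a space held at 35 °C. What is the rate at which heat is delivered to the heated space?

T_H = 35 °C → 35 + 273.15 = 308.15 K.
Reversible heating COP: COP_HP = T_H/(T_H − T_C) = 308.15/26.15 = 11.7839.
Q_H = COP_HP · W = 11.7839 × 4700 = 55400 W.

Q̇_H ≈ 55400 W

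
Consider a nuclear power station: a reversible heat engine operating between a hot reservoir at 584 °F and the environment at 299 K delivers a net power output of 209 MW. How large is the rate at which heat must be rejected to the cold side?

Q̇_C ≈ 223 MW

T_H = 584 °F → (584 − 32) × 5/9 = 306.67 °C = 579.82 K.
For a reversible engine, η = 1 − T_C/T_H = 1 − 299.00/579.82 = 0.4843.
Since Q_C/Q_H = T_C/T_H and Q_H = W/η, Q_C = W·T_C/(T_H − T_C) = 209 × 299.00/280.82 = 223 MW.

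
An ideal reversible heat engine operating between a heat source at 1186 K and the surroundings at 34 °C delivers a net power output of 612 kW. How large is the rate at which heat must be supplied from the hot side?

Q̇_H ≈ 825.9 kW

T_C = 34 °C → 34 + 273.15 = 307.15 K.
The Carnot efficiency is η = 1 − T_C/T_H = 1 − 307.15/1186.00 = 0.7410.
Q_H = W/η = 612/0.7410 = 825.9 kW.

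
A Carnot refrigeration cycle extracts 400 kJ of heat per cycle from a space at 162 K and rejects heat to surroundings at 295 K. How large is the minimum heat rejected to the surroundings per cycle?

Q_H ≈ 728.4 kJ

For a reversible cycle Q_H/Q_C = T_H/T_C, so Q_H = Q_C·T_H/T_C = 400 × 295.00/162.00 = 728.4 kJ.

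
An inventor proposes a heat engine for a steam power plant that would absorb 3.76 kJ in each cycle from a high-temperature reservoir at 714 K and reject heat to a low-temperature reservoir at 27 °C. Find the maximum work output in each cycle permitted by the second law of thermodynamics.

T_C = 27 °C → 27 + 273.15 = 300.15 K.
By the Carnot theorem, η_max = 1 − T_C/T_H = 1 − 300.15/714.00 = 0.5796.
W_max = η_max · Q_H = 0.5796 × 3.76 = 2.179 kJ.

W_max ≈ 2.179 kJ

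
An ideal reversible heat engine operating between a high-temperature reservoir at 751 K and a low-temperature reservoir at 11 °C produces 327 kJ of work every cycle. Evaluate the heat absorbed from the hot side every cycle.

Q_H ≈ 526 kJ

T_C = 11 °C → 11 + 273.15 = 284.15 K.
Since the cycle is reversible, η = 1 − T_C/T_H = 1 − 284.15/751.00 = 0.6216.
Q_H = W/η = 327/0.6216 = 526 kJ.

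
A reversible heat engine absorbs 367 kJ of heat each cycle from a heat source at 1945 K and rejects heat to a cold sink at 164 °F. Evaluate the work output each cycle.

T_C = 164 °F → (164 − 32) × 5/9 = 73.33 °C = 346.48 K.
Since the cycle is reversible, η = 1 − T_C/T_H = 1 − 346.48/1945.00 = 0.8219.
W = η·Q_H = 0.8219 × 367 = 301.6 kJ.

W ≈ 301.6 kJ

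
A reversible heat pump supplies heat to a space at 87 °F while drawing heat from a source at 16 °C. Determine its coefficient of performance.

COP_HP ≈ 20.9

T_H = 87 °F → (87 − 32) × 5/9 = 30.56 °C = 303.71 K.
T_C = 16 °C → 16 + 273.15 = 289.15 K.
Reversible heating COP: COP_HP = T_H/(T_H − T_C) = 303.71/(303.71 − 289.15) = 20.9.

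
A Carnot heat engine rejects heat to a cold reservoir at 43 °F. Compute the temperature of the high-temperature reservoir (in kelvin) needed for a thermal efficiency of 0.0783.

T_H ≈ 303.0 K

T_C = 43 °F → (43 − 32) × 5/9 = 6.11 °C = 279.26 K.
From η = 1 − T_C/T_H, solving for T_H gives T_H = T_C/(1 − η) = 279.26/(1 − 0.0783) = 303.0 K.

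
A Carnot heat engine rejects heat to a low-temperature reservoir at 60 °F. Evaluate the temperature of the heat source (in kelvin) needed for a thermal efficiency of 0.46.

T_H ≈ 535 K

T_C = 60 °F → (60 − 32) × 5/9 = 15.56 °C = 288.71 K.
From η = 1 − T_C/T_H, solving for T_H gives T_H = T_C/(1 − η) = 288.71/(1 − 0.46) = 535 K.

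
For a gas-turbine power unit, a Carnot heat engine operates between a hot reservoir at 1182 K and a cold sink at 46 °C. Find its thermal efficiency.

η ≈ 0.730

T_C = 46 °C → 46 + 273.15 = 319.15 K.
Since the cycle is reversible, η = 1 − T_C/T_H = 1 − 319.15/1182.00 = 0.730.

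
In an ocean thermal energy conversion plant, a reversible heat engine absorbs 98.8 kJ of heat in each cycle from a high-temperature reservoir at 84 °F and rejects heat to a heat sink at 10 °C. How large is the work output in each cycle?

W ≈ 6.18 kJ

T_H = 84 °F → (84 − 32) × 5/9 = 28.89 °C = 302.04 K.
T_C = 10 °C → 10 + 273.15 = 283.15 K.
η_rev = 1 − T_C/T_H = 1 − 283.15/302.04 = 0.0625.
W = η·Q_H = 0.0625 × 98.8 = 6.18 kJ.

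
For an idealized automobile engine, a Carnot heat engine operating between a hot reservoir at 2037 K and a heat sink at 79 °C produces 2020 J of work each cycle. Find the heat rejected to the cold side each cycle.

Q_C ≈ 422 J

T_C = 79 °C → 79 + 273.15 = 352.15 K.
For a reversible engine, η = 1 − T_C/T_H = 1 − 352.15/2037.00 = 0.8271.
Since Q_C/Q_H = T_C/T_H and Q_H = W/η, Q_C = W·T_C/(T_H − T_C) = 2020 × 352.15/1684.85 = 422 J.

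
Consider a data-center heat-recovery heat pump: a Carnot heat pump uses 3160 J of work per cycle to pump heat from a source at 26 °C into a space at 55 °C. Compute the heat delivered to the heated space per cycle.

T_H = 55 °C → 55 + 273.15 = 328.15 K.
T_C = 26 °C → 26 + 273.15 = 299.15 K.
COP_HP = T_H/(T_H − T_C) = 328.15/29.00 = 11.3155.
Q_H = COP_HP · W = 11.3155 × 3160 = 35760 J.

Q_H ≈ 35760 J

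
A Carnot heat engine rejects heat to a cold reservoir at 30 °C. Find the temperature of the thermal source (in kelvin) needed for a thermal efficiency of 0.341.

T_C = 30 °C → 30 + 273.15 = 303.15 K.
From η = 1 − T_C/T_H, solving for T_H gives T_H = T_C/(1 − η) = 303.15/(1 − 0.341) = 460.0 K.

T_H ≈ 460.0 K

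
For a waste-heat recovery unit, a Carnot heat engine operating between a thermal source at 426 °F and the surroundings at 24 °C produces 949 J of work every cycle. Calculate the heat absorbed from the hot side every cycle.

Q_H ≈ 2400 J

T_H = 426 °F → (426 − 32) × 5/9 = 218.89 °C = 492.04 K.
T_C = 24 °C → 24 + 273.15 = 297.15 K.
η_rev = 1 − T_C/T_H = 1 − 297.15/492.04 = 0.3961.
Q_H = W/η = 949/0.3961 = 2400 J.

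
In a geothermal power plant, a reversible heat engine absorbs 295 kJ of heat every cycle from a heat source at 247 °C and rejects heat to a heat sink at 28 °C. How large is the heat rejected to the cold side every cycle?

Q_C ≈ 171 kJ

T_H = 247 °C → 247 + 273.15 = 520.15 K.
T_C = 28 °C → 28 + 273.15 = 301.15 K.
Carnot efficiency: η = 1 − T_C/T_H = 1 − 301.15/520.15 = 0.4210.
For a reversible cycle Q_C/Q_H = T_C/T_H, so Q_C = 295 × 301.15/520.15 = 171 kJ.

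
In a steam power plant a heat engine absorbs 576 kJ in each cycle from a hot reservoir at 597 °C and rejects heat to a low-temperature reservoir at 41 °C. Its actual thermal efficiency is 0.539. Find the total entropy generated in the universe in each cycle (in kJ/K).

ΔS_univ ≈ 0.183 kJ/K

T_H = 597 °C → 597 + 273.15 = 870.15 K.
T_C = 41 °C → 41 + 273.15 = 314.15 K.
W = η·Q_H = 0.539 × 576 = 310.5 kJ, so Q_C = Q_H − W = 265.5 kJ.
Reservoir entropy changes: ΔS_H = −Q_H/T_H = −576/870.15 = -0.6620 kJ/K and ΔS_C = +Q_C/T_C = 265.5/314.15 = 0.8453 kJ/K.
ΔS_univ = −Q_H/T_H + Q_C/T_C = 0.183 kJ/K (> 0, since η = 0.539 < η_Carnot = 0.639).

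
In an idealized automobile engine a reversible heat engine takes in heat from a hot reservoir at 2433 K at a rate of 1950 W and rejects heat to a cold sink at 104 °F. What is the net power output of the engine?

Ẇ ≈ 1700 W

T_C = 104 °F → (104 − 32) × 5/9 = 40.00 °C = 313.15 K.
The Carnot efficiency is η = 1 − T_C/T_H = 1 − 313.15/2433.00 = 0.8713.
W = η·Q_H = 0.8713 × 1950 = 1700 W.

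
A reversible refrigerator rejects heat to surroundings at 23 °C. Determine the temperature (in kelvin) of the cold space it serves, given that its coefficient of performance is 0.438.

T_H = 23 °C → 23 + 273.15 = 296.15 K.
COP_R = T_C/(T_H − T_C) ⇒ T_C = T_H·COP_R/(1 + COP_R) = 296.15 × 0.438/(1 + 0.438) = 90.2 K.

T_C ≈ 90.2 K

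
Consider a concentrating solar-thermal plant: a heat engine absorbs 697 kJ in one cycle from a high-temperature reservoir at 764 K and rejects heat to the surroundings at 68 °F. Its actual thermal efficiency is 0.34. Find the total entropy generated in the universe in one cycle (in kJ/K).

T_C = 68 °F → (68 − 32) × 5/9 = 20.00 °C = 293.15 K.
W = η·Q_H = 0.34 × 697 = 237.0 kJ, so Q_C = Q_H − W = 460.0 kJ.
Reservoir entropy changes: ΔS_H = −Q_H/T_H = −697/764.00 = -0.9123 kJ/K and ΔS_C = +Q_C/T_C = 460.0/293.15 = 1.569 kJ/K.
ΔS_univ = −Q_H/T_H + Q_C/T_C = 0.657 kJ/K (> 0, since η = 0.34 < η_Carnot = 0.616).

ΔS_univ ≈ 0.657 kJ/K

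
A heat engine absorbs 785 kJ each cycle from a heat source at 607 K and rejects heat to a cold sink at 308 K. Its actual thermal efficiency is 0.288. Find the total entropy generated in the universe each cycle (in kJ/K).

ΔS_univ ≈ 0.521 kJ/K

W = η·Q_H = 0.288 × 785 = 226.1 kJ, so Q_C = Q_H − W = 558.9 kJ.
Entropy balance on the reservoirs: −Q_H/T_H = -1.293 kJ/K, +Q_C/T_C = 1.815 kJ/K.
ΔS_univ = −Q_H/T_H + Q_C/T_C = 0.521 kJ/K (> 0, since η = 0.288 < η_Carnot = 0.493).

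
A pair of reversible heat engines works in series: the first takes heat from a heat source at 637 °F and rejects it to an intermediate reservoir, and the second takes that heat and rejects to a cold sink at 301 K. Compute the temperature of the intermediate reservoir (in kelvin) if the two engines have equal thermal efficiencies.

T_H = 637 °F → (637 − 32) × 5/9 = 336.11 °C = 609.26 K.
Equal efficiencies require 1 − T_m/T_H = 1 − T_C/T_m, i.e. T_m/T_H = T_C/T_m, so T_m = √(T_H·T_C) = √(609.26 × 301.00) = 428 K.

T_m ≈ 428 K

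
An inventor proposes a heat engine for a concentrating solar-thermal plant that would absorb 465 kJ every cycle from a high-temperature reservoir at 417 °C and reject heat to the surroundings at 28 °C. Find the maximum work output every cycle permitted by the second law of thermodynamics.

W_max ≈ 262 kJ

T_H = 417 °C → 417 + 273.15 = 690.15 K.
T_C = 28 °C → 28 + 273.15 = 301.15 K.
By the Carnot theorem, η_max = 1 − T_C/T_H = 1 − 301.15/690.15 = 0.5636.
W_max = η_max · Q_H = 0.5636 × 465 = 262 kJ.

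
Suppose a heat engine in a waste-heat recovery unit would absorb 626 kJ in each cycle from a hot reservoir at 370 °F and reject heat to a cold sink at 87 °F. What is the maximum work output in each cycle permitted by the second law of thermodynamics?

T_H = 370 °F → (370 − 32) × 5/9 = 187.78 °C = 460.93 K.
T_C = 87 °F → (87 − 32) × 5/9 = 30.56 °C = 303.71 K.
The second-law ceiling is the Carnot efficiency, η_max = 1 − T_C/T_H = 1 − 303.71/460.93 = 0.3411.
W_max = η_max · Q_H = 0.3411 × 626 = 213.5 kJ.

W_max ≈ 213.5 kJ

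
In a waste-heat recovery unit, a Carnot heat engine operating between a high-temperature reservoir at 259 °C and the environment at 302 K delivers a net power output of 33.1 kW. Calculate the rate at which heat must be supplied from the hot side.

T_H = 259 °C → 259 + 273.15 = 532.15 K.
η_rev = 1 − T_C/T_H = 1 − 302.00/532.15 = 0.4325.
Q_H = W/η = 33.1/0.4325 = 76.5 kW.

Q̇_H ≈ 76.5 kW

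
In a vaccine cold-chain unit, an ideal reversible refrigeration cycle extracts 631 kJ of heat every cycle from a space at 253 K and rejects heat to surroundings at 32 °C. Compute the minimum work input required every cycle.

W_in ≈ 130 kJ

T_H = 32 °C → 32 + 273.15 = 305.15 K.
For a reversible refrigerator, COP_R = T_C/(T_H − T_C) = 253.00/52.15 = 4.8514.
W = Q_C/COP_R = 631/4.8514 = 130 kJ.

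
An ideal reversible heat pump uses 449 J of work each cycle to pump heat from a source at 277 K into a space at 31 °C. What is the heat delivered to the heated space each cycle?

T_H = 31 °C → 31 + 273.15 = 304.15 K.
COP_HP = T_H/(T_H − T_C) = 304.15/27.15 = 11.2026.
Q_H = COP_HP · W = 11.2026 × 449 = 5030 J.

Q_H ≈ 5030 J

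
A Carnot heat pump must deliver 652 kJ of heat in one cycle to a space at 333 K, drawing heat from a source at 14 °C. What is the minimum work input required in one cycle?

T_C = 14 °C → 14 + 273.15 = 287.15 K.
For a reversible heat pump, COP_HP = T_H/(T_H − T_C) = 333.00/45.85 = 7.2628.
W = Q_H/COP_HP = 652/7.2628 = 89.77 kJ.

W_in ≈ 89.77 kJ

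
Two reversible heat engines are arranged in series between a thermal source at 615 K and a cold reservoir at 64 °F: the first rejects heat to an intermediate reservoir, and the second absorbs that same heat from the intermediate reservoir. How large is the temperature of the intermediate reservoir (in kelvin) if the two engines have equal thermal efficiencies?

T_m ≈ 423.0 K

T_C = 64 °F → (64 − 32) × 5/9 = 17.78 °C = 290.93 K.
Equal efficiencies require 1 − T_m/T_H = 1 − T_C/T_m, i.e. T_m/T_H = T_C/T_m, so T_m = √(T_H·T_C) = √(615.00 × 290.93) = 423.0 K.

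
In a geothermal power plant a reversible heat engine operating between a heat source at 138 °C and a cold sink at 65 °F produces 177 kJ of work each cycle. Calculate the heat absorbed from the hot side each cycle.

Q_H ≈ 608 kJ

T_H = 138 °C → 138 + 273.15 = 411.15 K.
T_C = 65 °F → (65 − 32) × 5/9 = 18.33 °C = 291.48 K.
Carnot efficiency: η = 1 − T_C/T_H = 1 − 291.48/411.15 = 0.2911.
Q_H = W/η = 177/0.2911 = 608 kJ.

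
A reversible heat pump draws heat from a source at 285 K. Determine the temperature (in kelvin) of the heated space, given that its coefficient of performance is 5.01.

COP_HP = T_H/(T_H − T_C) ⇒ T_H = T_C·COP_HP/(COP_HP − 1) = 285.00 × 5.01/(5.01 − 1) = 356.1 K.

T_H ≈ 356.1 K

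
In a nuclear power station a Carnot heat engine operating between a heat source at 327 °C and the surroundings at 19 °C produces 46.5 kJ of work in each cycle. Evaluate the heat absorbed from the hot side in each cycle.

T_H = 327 °C → 327 + 273.15 = 600.15 K.
T_C = 19 °C → 19 + 273.15 = 292.15 K.
Carnot efficiency: η = 1 − T_C/T_H = 1 − 292.15/600.15 = 0.5132.
Q_H = W/η = 46.5/0.5132 = 90.6 kJ.

Q_H ≈ 90.6 kJ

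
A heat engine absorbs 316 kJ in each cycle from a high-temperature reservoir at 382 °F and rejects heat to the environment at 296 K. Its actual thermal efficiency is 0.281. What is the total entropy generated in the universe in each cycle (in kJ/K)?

ΔS_univ ≈ 0.0918 kJ/K

T_H = 382 °F → (382 − 32) × 5/9 = 194.44 °C = 467.59 K.
W = η·Q_H = 0.281 × 316 = 88.80 kJ, so Q_C = Q_H − W = 227.2 kJ.
Reservoir entropy changes: ΔS_H = −Q_H/T_H = −316/467.59 = -0.6758 kJ/K and ΔS_C = +Q_C/T_C = 227.2/296.00 = 0.7676 kJ/K.
ΔS_univ = −Q_H/T_H + Q_C/T_C = 0.0918 kJ/K (> 0, since η = 0.281 < η_Carnot = 0.367).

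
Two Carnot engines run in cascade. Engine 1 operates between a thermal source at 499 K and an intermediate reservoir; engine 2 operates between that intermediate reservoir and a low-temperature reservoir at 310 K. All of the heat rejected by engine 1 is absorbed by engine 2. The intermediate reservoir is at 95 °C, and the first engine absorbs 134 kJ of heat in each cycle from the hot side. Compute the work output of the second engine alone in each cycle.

T_m = 95 °C → 95 + 273.15 = 368.15 K.
Heat entering the second stage: Q_m = Q_H·(T_m/T_H) = 134 × 368.15/499.00 = 98.86 kJ.
Second-stage efficiency η₂ = 1 − T_C/T_m = 1 − 310.00/368.15 = 0.1580, so W₂ = η₂·Q_m = 15.62 kJ.

W₂ ≈ 15.62 kJ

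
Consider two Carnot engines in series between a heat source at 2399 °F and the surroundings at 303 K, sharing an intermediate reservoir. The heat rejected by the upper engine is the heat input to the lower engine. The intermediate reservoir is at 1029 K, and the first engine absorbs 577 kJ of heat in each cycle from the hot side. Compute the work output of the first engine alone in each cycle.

W₁ ≈ 203.1 kJ

T_H = 2399 °F → (2399 − 32) × 5/9 = 1315.00 °C = 1588.15 K.
First-stage efficiency η₁ = 1 − T_m/T_H = 1 − 1029.00/1588.15 = 0.3521.
W₁ = η₁·Q_H = 0.3521 × 577 = 203.1 kJ.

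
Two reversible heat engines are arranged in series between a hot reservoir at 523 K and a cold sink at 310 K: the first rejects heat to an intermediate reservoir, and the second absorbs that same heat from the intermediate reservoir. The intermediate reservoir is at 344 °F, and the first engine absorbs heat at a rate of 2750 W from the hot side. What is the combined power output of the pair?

Two reversible stages in series are equivalent to a single Carnot engine between T_H and T_C, so η_total = 1 − T_C/T_H = 1 − 310.00/523.00 = 0.4073.
W_total = η_total · Q_H = 0.4073 × 2750 = 1120 W.

Ẇ_total ≈ 1120 W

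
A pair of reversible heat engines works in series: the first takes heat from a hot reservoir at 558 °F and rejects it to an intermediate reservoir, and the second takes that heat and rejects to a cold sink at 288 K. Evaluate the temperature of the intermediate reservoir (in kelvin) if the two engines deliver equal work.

T_H = 558 °F → (558 − 32) × 5/9 = 292.22 °C = 565.37 K.
For reversible stages Q_m = Q_H·(T_m/T_H). Setting W₁ = Q_H(1 − T_m/T_H) equal to W₂ = Q_m(1 − T_C/T_m) = Q_H·(T_m − T_C)/T_H gives T_H − T_m = T_m − T_C, so T_m = (T_H + T_C)/2 = (565.37 + 288.00)/2 = 427 K.

T_m ≈ 427 K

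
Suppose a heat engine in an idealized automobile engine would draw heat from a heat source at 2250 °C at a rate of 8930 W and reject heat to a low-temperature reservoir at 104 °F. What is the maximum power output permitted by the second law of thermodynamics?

T_H = 2250 °C → 2250 + 273.15 = 2523.15 K.
T_C = 104 °F → (104 − 32) × 5/9 = 40.00 °C = 313.15 K.
The upper bound on efficiency is η_max = 1 − T_C/T_H = 1 − 313.15/2523.15 = 0.8759.
W_max = η_max · Q_H = 0.8759 × 8930 = 7820 W.

Ẇ_max ≈ 7820 W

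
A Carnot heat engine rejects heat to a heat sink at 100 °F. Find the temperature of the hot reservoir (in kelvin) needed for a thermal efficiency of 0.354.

T_H ≈ 481.3 K

T_C = 100 °F → (100 − 32) × 5/9 = 37.78 °C = 310.93 K.
From η = 1 − T_C/T_H, solving for T_H gives T_H = T_C/(1 − η) = 310.93/(1 − 0.354) = 481.3 K.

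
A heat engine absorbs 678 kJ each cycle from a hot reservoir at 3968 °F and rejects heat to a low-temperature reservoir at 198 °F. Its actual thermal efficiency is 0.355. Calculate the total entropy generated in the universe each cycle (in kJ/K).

ΔS_univ ≈ 0.9213 kJ/K

T_H = 3968 °F → (3968 − 32) × 5/9 = 2186.67 °C = 2459.82 K.
T_C = 198 °F → (198 − 32) × 5/9 = 92.22 °C = 365.37 K.
W = η·Q_H = 0.355 × 678 = 240.7 kJ, so Q_C = Q_H − W = 437.3 kJ.
Entropy balance on the reservoirs: −Q_H/T_H = -0.2756 kJ/K, +Q_C/T_C = 1.197 kJ/K.
ΔS_univ = −Q_H/T_H + Q_C/T_C = 0.9213 kJ/K (> 0, since η = 0.355 < η_Carnot = 0.851).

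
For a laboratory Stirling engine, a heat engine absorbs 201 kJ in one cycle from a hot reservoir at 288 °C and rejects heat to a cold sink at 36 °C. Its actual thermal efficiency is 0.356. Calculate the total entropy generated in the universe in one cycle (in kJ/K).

ΔS_univ ≈ 0.06052 kJ/K

T_H = 288 °C → 288 + 273.15 = 561.15 K.
T_C = 36 °C → 36 + 273.15 = 309.15 K.
W = η·Q_H = 0.356 × 201 = 71.56 kJ, so Q_C = Q_H − W = 129.4 kJ.
The hot reservoir loses entropy Q_H/T_H = 201/561.15 = 0.3582 kJ/K; the cold reservoir gains Q_C/T_C = 129.4/309.15 = 0.4187 kJ/K.
ΔS_univ = −Q_H/T_H + Q_C/T_C = 0.06052 kJ/K (> 0, since η = 0.356 < η_Carnot = 0.449).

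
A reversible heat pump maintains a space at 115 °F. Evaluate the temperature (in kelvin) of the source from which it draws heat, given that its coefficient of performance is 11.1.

T_H = 115 °F → (115 − 32) × 5/9 = 46.11 °C = 319.26 K.
COP_HP = T_H/(T_H − T_C) ⇒ T_C = T_H·(COP_HP − 1)/COP_HP = 319.26 × (11.1 − 1)/11.1 = 290 K.

T_C ≈ 290 K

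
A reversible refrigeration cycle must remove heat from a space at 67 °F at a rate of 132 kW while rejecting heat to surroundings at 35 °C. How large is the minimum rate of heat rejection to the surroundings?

Q̇_H ≈ 139 kW

T_H = 35 °C → 35 + 273.15 = 308.15 K.
T_C = 67 °F → (67 − 32) × 5/9 = 19.44 °C = 292.59 K.
For a reversible cycle Q_H/Q_C = T_H/T_C, so Q_H = Q_C·T_H/T_C = 132 × 308.15/292.59 = 139 kW.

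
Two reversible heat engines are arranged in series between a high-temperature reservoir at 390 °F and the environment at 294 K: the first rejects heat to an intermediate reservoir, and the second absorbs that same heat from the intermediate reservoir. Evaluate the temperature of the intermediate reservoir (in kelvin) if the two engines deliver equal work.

T_m ≈ 383 K

T_H = 390 °F → (390 − 32) × 5/9 = 198.89 °C = 472.04 K.
For reversible stages Q_m = Q_H·(T_m/T_H). Setting W₁ = Q_H(1 − T_m/T_H) equal to W₂ = Q_m(1 − T_C/T_m) = Q_H·(T_m − T_C)/T_H gives T_H − T_m = T_m − T_C, so T_m = (T_H + T_C)/2 = (472.04 + 294.00)/2 = 383 K.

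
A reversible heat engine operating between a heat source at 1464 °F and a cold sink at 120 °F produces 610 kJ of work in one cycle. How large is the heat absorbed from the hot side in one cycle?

Q_H ≈ 873 kJ

T_H = 1464 °F → (1464 − 32) × 5/9 = 795.56 °C = 1068.71 K.
T_C = 120 °F → (120 − 32) × 5/9 = 48.89 °C = 322.04 K.
For a reversible engine, η = 1 − T_C/T_H = 1 − 322.04/1068.71 = 0.6987.
Q_H = W/η = 610/0.6987 = 873 kJ.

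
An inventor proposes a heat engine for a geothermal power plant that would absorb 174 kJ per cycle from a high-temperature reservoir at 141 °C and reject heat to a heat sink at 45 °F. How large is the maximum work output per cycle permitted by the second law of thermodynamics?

W_max ≈ 56.2 kJ

T_H = 141 °C → 141 + 273.15 = 414.15 K.
T_C = 45 °F → (45 − 32) × 5/9 = 7.22 °C = 280.37 K.
By the Carnot theorem, η_max = 1 − T_C/T_H = 1 − 280.37/414.15 = 0.3230.
W_max = η_max · Q_H = 0.3230 × 174 = 56.2 kJ.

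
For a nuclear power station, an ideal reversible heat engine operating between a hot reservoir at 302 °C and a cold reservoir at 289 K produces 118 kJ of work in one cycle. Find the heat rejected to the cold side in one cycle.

Q_C ≈ 119 kJ

T_H = 302 °C → 302 + 273.15 = 575.15 K.
Carnot efficiency: η = 1 − T_C/T_H = 1 − 289.00/575.15 = 0.4975.
Since Q_C/Q_H = T_C/T_H and Q_H = W/η, Q_C = W·T_C/(T_H − T_C) = 118 × 289.00/286.15 = 119 kJ.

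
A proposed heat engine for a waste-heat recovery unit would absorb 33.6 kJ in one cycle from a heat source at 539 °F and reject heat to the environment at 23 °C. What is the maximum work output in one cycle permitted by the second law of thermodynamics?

T_H = 539 °F → (539 − 32) × 5/9 = 281.67 °C = 554.82 K.
T_C = 23 °C → 23 + 273.15 = 296.15 K.
The second-law ceiling is the Carnot efficiency, η_max = 1 − T_C/T_H = 1 − 296.15/554.82 = 0.4662.
W_max = η_max · Q_H = 0.4662 × 33.6 = 15.7 kJ.

W_max ≈ 15.7 kJ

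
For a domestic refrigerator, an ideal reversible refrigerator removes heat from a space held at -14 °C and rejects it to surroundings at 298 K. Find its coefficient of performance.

T_C = -14 °C → -14 + 273.15 = 259.15 K.
Carnot COP: COP_R = T_C/(T_H − T_C) = 259.15/(298.00 − 259.15) = 6.671.

COP_R ≈ 6.671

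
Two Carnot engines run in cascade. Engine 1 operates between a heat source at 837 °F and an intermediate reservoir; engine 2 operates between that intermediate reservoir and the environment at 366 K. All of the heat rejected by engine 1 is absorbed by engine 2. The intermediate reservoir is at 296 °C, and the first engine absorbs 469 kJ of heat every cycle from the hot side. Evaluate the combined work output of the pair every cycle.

W_total ≈ 231 kJ

T_H = 837 °F → (837 − 32) × 5/9 = 447.22 °C = 720.37 K.
Two reversible stages in series are equivalent to a single Carnot engine between T_H and T_C, so η_total = 1 − T_C/T_H = 1 − 366.00/720.37 = 0.4919.
W_total = η_total · Q_H = 0.4919 × 469 = 231 kJ.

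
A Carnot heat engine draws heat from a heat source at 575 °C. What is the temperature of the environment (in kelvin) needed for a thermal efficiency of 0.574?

T_H = 575 °C → 575 + 273.15 = 848.15 K.
From η = 1 − T_C/T_H, T_C = T_H·(1 − η) = 848.15 × (1 − 0.574) = 361 K.

T_C ≈ 361 K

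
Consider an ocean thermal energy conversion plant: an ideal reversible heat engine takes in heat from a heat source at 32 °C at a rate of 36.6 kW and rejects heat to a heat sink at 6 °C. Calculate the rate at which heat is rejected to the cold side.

T_H = 32 °C → 32 + 273.15 = 305.15 K.
T_C = 6 °C → 6 + 273.15 = 279.15 K.
The Carnot efficiency is η = 1 − T_C/T_H = 1 − 279.15/305.15 = 0.0852.
For a reversible cycle Q_C/Q_H = T_C/T_H, so Q_C = 36.6 × 279.15/305.15 = 33.48 kW.

Q̇_C ≈ 33.48 kW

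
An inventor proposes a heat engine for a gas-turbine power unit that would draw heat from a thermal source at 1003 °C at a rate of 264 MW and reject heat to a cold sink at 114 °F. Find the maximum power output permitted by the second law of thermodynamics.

Ẇ_max ≈ 198 MW

T_H = 1003 °C → 1003 + 273.15 = 1276.15 K.
T_C = 114 °F → (114 − 32) × 5/9 = 45.56 °C = 318.71 K.
The upper bound on efficiency is η_max = 1 − T_C/T_H = 1 − 318.71/1276.15 = 0.7503.
W_max = η_max · Q_H = 0.7503 × 264 = 198 MW.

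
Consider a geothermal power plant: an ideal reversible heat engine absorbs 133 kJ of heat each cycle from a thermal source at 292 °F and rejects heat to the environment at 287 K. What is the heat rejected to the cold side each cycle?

Q_C ≈ 91.4 kJ

T_H = 292 °F → (292 − 32) × 5/9 = 144.44 °C = 417.59 K.
Since the cycle is reversible, η = 1 − T_C/T_H = 1 − 287.00/417.59 = 0.3127.
For a reversible cycle Q_C/Q_H = T_C/T_H, so Q_C = 133 × 287.00/417.59 = 91.4 kJ.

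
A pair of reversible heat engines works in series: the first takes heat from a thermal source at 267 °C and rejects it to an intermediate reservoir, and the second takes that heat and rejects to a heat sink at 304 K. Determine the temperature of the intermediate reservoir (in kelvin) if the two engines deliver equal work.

T_H = 267 °C → 267 + 273.15 = 540.15 K.
For reversible stages Q_m = Q_H·(T_m/T_H). Setting W₁ = Q_H(1 − T_m/T_H) equal to W₂ = Q_m(1 − T_C/T_m) = Q_H·(T_m − T_C)/T_H gives T_H − T_m = T_m − T_C, so T_m = (T_H + T_C)/2 = (540.15 + 304.00)/2 = 422.1 K.

T_m ≈ 422.1 K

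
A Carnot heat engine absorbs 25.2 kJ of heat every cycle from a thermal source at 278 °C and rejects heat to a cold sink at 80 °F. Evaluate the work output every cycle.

T_H = 278 °C → 278 + 273.15 = 551.15 K.
T_C = 80 °F → (80 − 32) × 5/9 = 26.67 °C = 299.82 K.
The Carnot efficiency is η = 1 − T_C/T_H = 1 − 299.82/551.15 = 0.4560.
W = η·Q_H = 0.4560 × 25.2 = 11.5 kJ.

W ≈ 11.5 kJ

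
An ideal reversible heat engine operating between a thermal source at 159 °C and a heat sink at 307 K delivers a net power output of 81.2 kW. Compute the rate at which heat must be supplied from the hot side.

Q̇_H ≈ 280 kW

T_H = 159 °C → 159 + 273.15 = 432.15 K.
Carnot efficiency: η = 1 − T_C/T_H = 1 − 307.00/432.15 = 0.2896.
Q_H = W/η = 81.2/0.2896 = 280 kW.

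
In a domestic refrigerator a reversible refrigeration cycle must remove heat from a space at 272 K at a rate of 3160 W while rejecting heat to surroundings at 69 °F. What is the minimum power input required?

Ẇ_in ≈ 252 W

T_H = 69 °F → (69 − 32) × 5/9 = 20.56 °C = 293.71 K.
For a reversible refrigerator, COP_R = T_C/(T_H − T_C) = 272.00/21.71 = 12.5314.
W = Q_C/COP_R = 3160/12.5314 = 252 W.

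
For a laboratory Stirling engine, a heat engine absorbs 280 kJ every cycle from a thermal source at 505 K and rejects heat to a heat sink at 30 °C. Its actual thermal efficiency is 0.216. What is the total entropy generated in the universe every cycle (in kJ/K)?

T_C = 30 °C → 30 + 273.15 = 303.15 K.
W = η·Q_H = 0.216 × 280 = 60.48 kJ, so Q_C = Q_H − W = 219.5 kJ.
Entropy balance on the reservoirs: −Q_H/T_H = -0.5545 kJ/K, +Q_C/T_C = 0.7241 kJ/K.
ΔS_univ = −Q_H/T_H + Q_C/T_C = 0.170 kJ/K (> 0, since η = 0.216 < η_Carnot = 0.400).

ΔS_univ ≈ 0.170 kJ/K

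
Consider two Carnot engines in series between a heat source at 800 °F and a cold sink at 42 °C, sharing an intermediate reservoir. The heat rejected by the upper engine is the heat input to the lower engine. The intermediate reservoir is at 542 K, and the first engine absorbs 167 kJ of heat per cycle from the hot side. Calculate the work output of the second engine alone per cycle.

W₂ ≈ 54.1 kJ

T_H = 800 °F → (800 − 32) × 5/9 = 426.67 °C = 699.82 K.
T_C = 42 °C → 42 + 273.15 = 315.15 K.
Heat entering the second stage: Q_m = Q_H·(T_m/T_H) = 167 × 542.00/699.82 = 129 kJ.
Second-stage efficiency η₂ = 1 − T_C/T_m = 1 − 315.15/542.00 = 0.4185, so W₂ = η₂·Q_m = 54.1 kJ.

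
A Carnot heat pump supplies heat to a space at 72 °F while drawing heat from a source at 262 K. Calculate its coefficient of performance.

T_H = 72 °F → (72 − 32) × 5/9 = 22.22 °C = 295.37 K.
For a reversible heat pump, COP_HP = T_H/(T_H − T_C) = 295.37/(295.37 − 262.00) = 8.85.

COP_HP ≈ 8.85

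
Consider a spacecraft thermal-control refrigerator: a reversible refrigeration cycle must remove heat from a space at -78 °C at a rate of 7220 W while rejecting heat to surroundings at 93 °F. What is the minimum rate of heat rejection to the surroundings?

T_H = 93 °F → (93 − 32) × 5/9 = 33.89 °C = 307.04 K.
T_C = -78 °C → -78 + 273.15 = 195.15 K.
For a reversible cycle Q_H/Q_C = T_H/T_C, so Q_H = Q_C·T_H/T_C = 7220 × 307.04/195.15 = 11360 W.

Q̇_H ≈ 11360 W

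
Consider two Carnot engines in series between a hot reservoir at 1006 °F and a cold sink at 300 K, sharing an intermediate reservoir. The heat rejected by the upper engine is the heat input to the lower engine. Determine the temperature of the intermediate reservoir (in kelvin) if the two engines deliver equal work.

T_H = 1006 °F → (1006 − 32) × 5/9 = 541.11 °C = 814.26 K.
For reversible stages Q_m = Q_H·(T_m/T_H). Setting W₁ = Q_H(1 − T_m/T_H) equal to W₂ = Q_m(1 − T_C/T_m) = Q_H·(T_m − T_C)/T_H gives T_H − T_m = T_m − T_C, so T_m = (T_H + T_C)/2 = (814.26 + 300.00)/2 = 557.1 K.

T_m ≈ 557.1 K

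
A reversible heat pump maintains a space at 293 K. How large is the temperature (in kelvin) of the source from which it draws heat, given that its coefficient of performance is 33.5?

COP_HP = T_H/(T_H − T_C) ⇒ T_C = T_H·(COP_HP − 1)/COP_HP = 293.00 × (33.5 − 1)/33.5 = 284 K.

T_C ≈ 284 K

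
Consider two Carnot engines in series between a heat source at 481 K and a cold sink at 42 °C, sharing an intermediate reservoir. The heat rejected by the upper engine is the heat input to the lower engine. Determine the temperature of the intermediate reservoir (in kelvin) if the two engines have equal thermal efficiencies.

T_C = 42 °C → 42 + 273.15 = 315.15 K.
Equal efficiencies require 1 − T_m/T_H = 1 − T_C/T_m, i.e. T_m/T_H = T_C/T_m, so T_m = √(T_H·T_C) = √(481.00 × 315.15) = 389 K.

T_m ≈ 389 K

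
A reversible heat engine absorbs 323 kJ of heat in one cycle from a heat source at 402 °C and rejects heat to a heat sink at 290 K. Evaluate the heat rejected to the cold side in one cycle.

T_H = 402 °C → 402 + 273.15 = 675.15 K.
The Carnot efficiency is η = 1 − T_C/T_H = 1 − 290.00/675.15 = 0.5705.
For a reversible cycle Q_C/Q_H = T_C/T_H, so Q_C = 323 × 290.00/675.15 = 139 kJ.

Q_C ≈ 139 kJ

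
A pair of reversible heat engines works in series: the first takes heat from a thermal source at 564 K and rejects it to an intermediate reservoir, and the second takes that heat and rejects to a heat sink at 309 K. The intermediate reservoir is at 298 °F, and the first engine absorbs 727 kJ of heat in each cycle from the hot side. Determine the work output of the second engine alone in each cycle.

W₂ ≈ 144 kJ

T_m = 298 °F → (298 − 32) × 5/9 = 147.78 °C = 420.93 K.
Heat entering the second stage: Q_m = Q_H·(T_m/T_H) = 727 × 420.93/564.00 = 543 kJ.
Second-stage efficiency η₂ = 1 − T_C/T_m = 1 − 309.00/420.93 = 0.2659, so W₂ = η₂·Q_m = 144 kJ.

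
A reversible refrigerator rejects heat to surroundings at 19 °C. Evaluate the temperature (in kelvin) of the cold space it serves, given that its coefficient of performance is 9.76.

T_H = 19 °C → 19 + 273.15 = 292.15 K.
COP_R = T_C/(T_H − T_C) ⇒ T_C = T_H·COP_R/(1 + COP_R) = 292.15 × 9.76/(1 + 9.76) = 265.0 K.

T_C ≈ 265.0 K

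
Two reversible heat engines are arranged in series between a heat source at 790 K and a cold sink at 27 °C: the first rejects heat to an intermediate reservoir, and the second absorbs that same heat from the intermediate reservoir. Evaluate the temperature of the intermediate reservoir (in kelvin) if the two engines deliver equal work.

T_C = 27 °C → 27 + 273.15 = 300.15 K.
For reversible stages Q_m = Q_H·(T_m/T_H). Setting W₁ = Q_H(1 − T_m/T_H) equal to W₂ = Q_m(1 − T_C/T_m) = Q_H·(T_m − T_C)/T_H gives T_H − T_m = T_m − T_C, so T_m = (T_H + T_C)/2 = (790.00 + 300.15)/2 = 545 K.

T_m ≈ 545 K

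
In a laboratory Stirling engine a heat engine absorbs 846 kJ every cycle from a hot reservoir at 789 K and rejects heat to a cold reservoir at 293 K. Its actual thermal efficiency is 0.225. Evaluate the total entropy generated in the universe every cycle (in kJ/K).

W = η·Q_H = 0.225 × 846 = 190.3 kJ, so Q_C = Q_H − W = 655.6 kJ.
Entropy balance on the reservoirs: −Q_H/T_H = -1.072 kJ/K, +Q_C/T_C = 2.238 kJ/K.
ΔS_univ = −Q_H/T_H + Q_C/T_C = 1.165 kJ/K (> 0, since η = 0.225 < η_Carnot = 0.629).

ΔS_univ ≈ 1.165 kJ/K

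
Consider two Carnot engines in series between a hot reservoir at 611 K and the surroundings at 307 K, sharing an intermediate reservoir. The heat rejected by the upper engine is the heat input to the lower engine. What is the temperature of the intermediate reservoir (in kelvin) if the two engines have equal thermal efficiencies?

Equal efficiencies require 1 − T_m/T_H = 1 − T_C/T_m, i.e. T_m/T_H = T_C/T_m, so T_m = √(T_H·T_C) = √(611.00 × 307.00) = 433 K.

T_m ≈ 433 K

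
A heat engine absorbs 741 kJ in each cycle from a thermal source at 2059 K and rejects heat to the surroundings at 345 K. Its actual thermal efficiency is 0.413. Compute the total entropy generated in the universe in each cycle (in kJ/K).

ΔS_univ ≈ 0.9009 kJ/K

W = η·Q_H = 0.413 × 741 = 306.0 kJ, so Q_C = Q_H − W = 435.0 kJ.
The hot reservoir loses entropy Q_H/T_H = 741/2059.00 = 0.3599 kJ/K; the cold reservoir gains Q_C/T_C = 435.0/345.00 = 1.261 kJ/K.
ΔS_univ = −Q_H/T_H + Q_C/T_C = 0.9009 kJ/K (> 0, since η = 0.413 < η_Carnot = 0.832).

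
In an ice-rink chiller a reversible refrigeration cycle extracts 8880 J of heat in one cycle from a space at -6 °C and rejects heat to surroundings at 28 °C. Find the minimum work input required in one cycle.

T_H = 28 °C → 28 + 273.15 = 301.15 K.
T_C = -6 °C → -6 + 273.15 = 267.15 K.
The reversible coefficient of performance is COP_R = T_C/(T_H − T_C) = 267.15/34.00 = 7.8574.
W = Q_C/COP_R = 8880/7.8574 = 1130 J.

W_in ≈ 1130 J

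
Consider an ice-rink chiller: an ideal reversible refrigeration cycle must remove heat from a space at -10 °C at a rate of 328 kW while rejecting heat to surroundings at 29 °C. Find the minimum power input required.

Ẇ_in ≈ 48.6 kW

T_H = 29 °C → 29 + 273.15 = 302.15 K.
T_C = -10 °C → -10 + 273.15 = 263.15 K.
COP_R = T_C/(T_H − T_C) = 263.15/39.00 = 6.7474.
W = Q_C/COP_R = 328/6.7474 = 48.6 kW.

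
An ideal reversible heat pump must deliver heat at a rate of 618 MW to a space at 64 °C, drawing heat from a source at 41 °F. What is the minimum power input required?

T_H = 64 °C → 64 + 273.15 = 337.15 K.
T_C = 41 °F → (41 − 32) × 5/9 = 5.00 °C = 278.15 K.
The Carnot heat-pump COP is COP_HP = T_H/(T_H − T_C) = 337.15/59.00 = 5.7144.
W = Q_H/COP_HP = 618/5.7144 = 108.1 MW.

Ẇ_in ≈ 108.1 MW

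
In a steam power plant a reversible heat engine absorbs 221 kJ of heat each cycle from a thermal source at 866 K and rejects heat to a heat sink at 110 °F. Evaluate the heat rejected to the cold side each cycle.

T_C = 110 °F → (110 − 32) × 5/9 = 43.33 °C = 316.48 K.
The Carnot efficiency is η = 1 − T_C/T_H = 1 − 316.48/866.00 = 0.6345.
For a reversible cycle Q_C/Q_H = T_C/T_H, so Q_C = 221 × 316.48/866.00 = 80.8 kJ.

Q_C ≈ 80.8 kJ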